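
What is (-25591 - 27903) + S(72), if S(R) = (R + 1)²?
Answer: -48165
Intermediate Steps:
S(R) = (1 + R)²
(-25591 - 27903) + S(72) = (-25591 - 27903) + (1 + 72)² = -53494 + 73² = -53494 + 5329 = -48165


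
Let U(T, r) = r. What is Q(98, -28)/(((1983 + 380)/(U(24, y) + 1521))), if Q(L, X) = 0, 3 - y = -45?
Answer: 0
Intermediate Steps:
y = 48 (y = 3 - 1*(-45) = 3 + 45 = 48)
Q(98, -28)/(((1983 + 380)/(U(24, y) + 1521))) = 0/(((1983 + 380)/(48 + 1521))) = 0/((2363/1569)) = 0/((2363*(1/1569))) = 0/(2363/1569) = 0*(1569/2363) = 0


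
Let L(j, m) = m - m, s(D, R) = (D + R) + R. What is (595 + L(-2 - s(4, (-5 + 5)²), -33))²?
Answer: 354025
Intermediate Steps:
s(D, R) = D + 2*R
L(j, m) = 0
(595 + L(-2 - s(4, (-5 + 5)²), -33))² = (595 + 0)² = 595² = 354025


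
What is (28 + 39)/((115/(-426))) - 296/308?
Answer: -2206244/8855 ≈ -249.15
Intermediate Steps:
(28 + 39)/((115/(-426))) - 296/308 = 67/((115*(-1/426))) - 296*1/308 = 67/(-115/426) - 74/77 = 67*(-426/115) - 74/77 = -28542/115 - 74/77 = -2206244/8855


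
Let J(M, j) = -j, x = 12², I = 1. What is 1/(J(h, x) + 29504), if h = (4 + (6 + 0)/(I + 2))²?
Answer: 1/29360 ≈ 3.4060e-5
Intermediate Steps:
x = 144
h = 36 (h = (4 + (6 + 0)/(1 + 2))² = (4 + 6/3)² = (4 + 6*(⅓))² = (4 + 2)² = 6² = 36)
1/(J(h, x) + 29504) = 1/(-1*144 + 29504) = 1/(-144 + 29504) = 1/29360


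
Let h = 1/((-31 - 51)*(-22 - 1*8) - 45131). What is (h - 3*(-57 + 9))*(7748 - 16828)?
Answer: -55793176840/42671 ≈ -1.3075e+6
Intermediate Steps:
h = -1/42671 (h = 1/(-82*(-22 - 8) - 45131) = 1/(-82*(-30) - 45131) = 1/(2460 - 45131) = 1/(-42671) = -1/42671 ≈ -2.3435e-5)
(h - 3*(-57 + 9))*(7748 - 16828) = (-1/42671 - 3*(-57 + 9))*(7748 - 16828) = (-1/42671 - 3*(-48))*(-9080) = (-1/42671 + 144)*(-9080) = (6144623/42671)*(-9080) = -55793176840/42671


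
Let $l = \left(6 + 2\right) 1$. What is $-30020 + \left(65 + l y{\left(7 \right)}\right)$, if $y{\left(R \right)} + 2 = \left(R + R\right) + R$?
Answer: $-29803$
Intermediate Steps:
$y{\left(R \right)} = -2 + 3 R$ ($y{\left(R \right)} = -2 + \left(\left(R + R\right) + R\right) = -2 + \left(2 R + R\right) = -2 + 3 R$)
$l = 8$ ($l = 8 \cdot 1 = 8$)
$-30020 + \left(65 + l y{\left(7 \right)}\right) = -30020 + \left(65 + 8 \left(-2 + 3 \cdot 7\right)\right) = -30020 + \left(65 + 8 \left(-2 + 21\right)\right) = -30020 + \left(65 + 8 \cdot 19\right) = -30020 + \left(65 + 152\right) = -30020 + 217 = -29803$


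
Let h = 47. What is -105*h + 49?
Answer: -4886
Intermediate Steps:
-105*h + 49 = -105*47 + 49 = -4935 + 49 = -4886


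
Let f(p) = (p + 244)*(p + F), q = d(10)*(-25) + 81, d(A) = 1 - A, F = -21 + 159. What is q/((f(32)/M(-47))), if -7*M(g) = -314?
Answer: 471/1610 ≈ 0.29255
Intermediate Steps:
F = 138
q = 306 (q = (1 - 1*10)*(-25) + 81 = (1 - 10)*(-25) + 81 = -9*(-25) + 81 = 225 + 81 = 306)
f(p) = (138 + p)*(244 + p) (f(p) = (p + 244)*(p + 138) = (244 + p)*(138 + p) = (138 + p)*(244 + p))
M(g) = 314/7 (M(g) = -⅐*(-314) = 314/7)
q/((f(32)/M(-47))) = 306/(((33672 + 32² + 382*32)/(314/7))) = 306/(((33672 + 1024 + 12224)*(7/314))) = 306/((46920*(7/314))) = 306/(164220/157) = 306*(157/164220) = 471/1610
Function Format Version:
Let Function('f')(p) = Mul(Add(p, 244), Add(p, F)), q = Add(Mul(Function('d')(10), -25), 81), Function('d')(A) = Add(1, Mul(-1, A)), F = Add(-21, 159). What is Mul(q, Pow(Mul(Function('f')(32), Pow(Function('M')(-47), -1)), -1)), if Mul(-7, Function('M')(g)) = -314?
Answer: Rational(471, 1610) ≈ 0.29255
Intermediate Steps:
F = 138
q = 306 (q = Add(Mul(Add(1, Mul(-1, 10)), -25), 81) = Add(Mul(Add(1, -10), -25), 81) = Add(Mul(-9, -25), 81) = Add(225, 81) = 306)
Function('f')(p) = Mul(Add(138, p), Add(244, p)) (Function('f')(p) = Mul(Add(p, 244), Add(p, 138)) = Mul(Add(244, p), Add(138, p)) = Mul(Add(138, p), Add(244, p)))
Function('M')(g) = Rational(314, 7) (Function('M')(g) = Mul(Rational(-1, 7), -314) = Rational(314, 7))
Mul(q, Pow(Mul(Function('f')(32), Pow(Function('M')(-47), -1)), -1)) = Mul(306, Pow(Mul(Add(33672, Pow(32, 2), Mul(382, 32)), Pow(Rational(314, 7), -1)), -1)) = Mul(306, Pow(Mul(Add(33672, 1024, 12224), Rational(7, 314)), -1)) = Mul(306, Pow(Mul(46920, Rational(7, 314)), -1)) = Mul(306, Pow(Rational(164220, 157), -1)) = Mul(306, Rational(157, 164220)) = Rational(471, 1610)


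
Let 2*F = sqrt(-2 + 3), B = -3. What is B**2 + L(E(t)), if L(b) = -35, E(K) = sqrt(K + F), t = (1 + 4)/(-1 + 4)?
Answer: -26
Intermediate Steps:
t = 5/3 ≈ 1.6667
F = 1/2 (F = sqrt(-2 + 3)/2 = sqrt(1)/2 = (1/2)*1 = 1/2 ≈ 0.50000)
E(K) = sqrt(1/2 + K) (E(K) = sqrt(K + 1/2) = sqrt(1/2 + K))
B**2 + L(E(t)) = (-3)**2 - 35 = 9 - 35 = -26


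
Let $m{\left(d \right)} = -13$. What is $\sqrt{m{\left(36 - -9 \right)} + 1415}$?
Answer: $\sqrt{1402} \approx 37.443$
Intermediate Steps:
$\sqrt{m{\left(36 - -9 \right)} + 1415} = \sqrt{-13 + 1415} = \sqrt{1402}$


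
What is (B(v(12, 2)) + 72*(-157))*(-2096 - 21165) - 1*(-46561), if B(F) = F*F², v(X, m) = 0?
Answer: 262988905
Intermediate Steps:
B(F) = F³
(B(v(12, 2)) + 72*(-157))*(-2096 - 21165) - 1*(-46561) = (0³ + 72*(-157))*(-2096 - 21165) - 1*(-46561) = (0 - 11304)*(-23261) + 46561 = -11304*(-23261) + 46561 = 262942344 + 46561 = 262988905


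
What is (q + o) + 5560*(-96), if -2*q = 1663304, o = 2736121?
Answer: 1370709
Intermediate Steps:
q = -831652 (q = -½*1663304 = -831652)
(q + o) + 5560*(-96) = (-831652 + 2736121) + 5560*(-96) = 1904469 - 533760 = 1370709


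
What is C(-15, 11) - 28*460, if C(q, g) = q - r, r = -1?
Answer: -12894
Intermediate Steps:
C(q, g) = 1 + q (C(q, g) = q - 1*(-1) = q + 1 = 1 + q)
C(-15, 11) - 28*460 = (1 - 15) - 28*460 = -14 - 12880 = -12894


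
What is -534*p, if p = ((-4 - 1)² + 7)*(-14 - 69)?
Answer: 1418304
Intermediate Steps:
p = -2656 (p = ((-5)² + 7)*(-83) = (25 + 7)*(-83) = 32*(-83) = -2656)
-534*p = -534*(-2656) = 1418304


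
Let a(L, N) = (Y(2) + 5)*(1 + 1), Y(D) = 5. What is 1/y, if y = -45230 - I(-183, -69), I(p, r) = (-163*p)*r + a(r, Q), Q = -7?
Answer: 1/2012951 ≈ 4.9678e-7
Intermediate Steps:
a(L, N) = 20 (a(L, N) = (5 + 5)*(1 + 1) = 10*2 = 20)
I(p, r) = 20 - 163*p*r (I(p, r) = (-163*p)*r + 20 = -163*p*r + 20 = 20 - 163*p*r)
y = 2012951 (y = -45230 - (20 - 163*(-183)*(-69)) = -45230 - (20 - 2058201) = -45230 - 1*(-2058181) = -45230 + 2058181 = 2012951)
1/y = 1/2012951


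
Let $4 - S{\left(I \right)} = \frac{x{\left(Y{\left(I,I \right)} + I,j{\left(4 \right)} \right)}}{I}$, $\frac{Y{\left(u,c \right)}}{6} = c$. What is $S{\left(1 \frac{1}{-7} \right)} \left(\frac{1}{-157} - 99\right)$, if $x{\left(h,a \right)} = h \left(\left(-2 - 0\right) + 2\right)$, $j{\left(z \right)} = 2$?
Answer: $- \frac{62176}{157} \approx -396.03$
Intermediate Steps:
$Y{\left(u,c \right)} = 6 c$
$x{\left(h,a \right)} = 0$ ($x{\left(h,a \right)} = h \left(\left(-2 + 0\right) + 2\right) = h \left(-2 + 2\right) = h 0 = 0$)
$S{\left(I \right)} = 4$ ($S{\left(I \right)} = 4 - \frac{0}{I} = 4 - 0 = 4 + 0 = 4$)
$S{\left(1 \frac{1}{-7} \right)} \left(\frac{1}{-157} - 99\right) = 4 \left(\frac{1}{-157} - 99\right) = 4 \left(- \frac{1}{157} - 99\right) = 4 \left(- \frac{15544}{157}\right) = - \frac{62176}{157}$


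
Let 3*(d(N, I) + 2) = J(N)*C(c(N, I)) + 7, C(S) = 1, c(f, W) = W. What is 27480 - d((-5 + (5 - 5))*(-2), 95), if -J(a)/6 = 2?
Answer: 82451/3 ≈ 27484.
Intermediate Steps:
J(a) = -12 (J(a) = -6*2 = -12)
d(N, I) = -11/3 (d(N, I) = -2 + (-12*1 + 7)/3 = -2 + (-12 + 7)/3 = -2 + (⅓)*(-5) = -2 - 5/3 = -11/3)
27480 - d((-5 + (5 - 5))*(-2), 95) = 27480 - 1*(-11/3) = 27480 + 11/3 = 82451/3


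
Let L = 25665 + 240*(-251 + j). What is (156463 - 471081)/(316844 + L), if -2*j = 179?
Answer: -314618/260789 ≈ -1.2064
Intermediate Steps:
j = -179/2 (j = -½*179 = -179/2 ≈ -89.500)
L = -56055 (L = 25665 + 240*(-251 - 179/2) = 25665 + 240*(-681/2) = 25665 - 81720 = -56055)
(156463 - 471081)/(316844 + L) = (156463 - 471081)/(316844 - 56055) = -314618/260789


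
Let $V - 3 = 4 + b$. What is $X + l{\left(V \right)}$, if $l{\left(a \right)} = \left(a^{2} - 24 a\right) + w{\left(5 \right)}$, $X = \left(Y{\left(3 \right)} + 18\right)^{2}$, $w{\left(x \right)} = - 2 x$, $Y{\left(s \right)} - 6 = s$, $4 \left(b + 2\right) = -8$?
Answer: $656$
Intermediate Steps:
$b = -4$ ($b = -2 + \frac{1}{4} \left(-8\right) = -2 - 2 = -4$)
$Y{\left(s \right)} = 6 + s$
$X = 729$ ($X = \left(\left(6 + 3\right) + 18\right)^{2} = \left(9 + 18\right)^{2} = 27^{2} = 729$)
$V = 3$ ($V = 3 + \left(4 - 4\right) = 3 + 0 = 3$)
$l{\left(a \right)} = -10 + a^{2} - 24 a$ ($l{\left(a \right)} = \left(a^{2} - 24 a\right) - 10 = -10 + a^{2} - 24 a$)
$X + l{\left(V \right)} = 729 - \left(82 - 9\right) = 729 - 73 = 656$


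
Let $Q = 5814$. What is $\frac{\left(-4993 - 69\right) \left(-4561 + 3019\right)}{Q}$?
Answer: $\frac{1300934}{969} \approx 1342.6$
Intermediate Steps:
$\frac{\left(-4993 - 69\right) \left(-4561 + 3019\right)}{Q} = \frac{\left(-4993 - 69\right) \left(-4561 + 3019\right)}{5814} = \left(-5062\right) \left(-1542\right) \frac{1}{5814} = 7805604 \cdot \frac{1}{5814} = \frac{1300934}{969}$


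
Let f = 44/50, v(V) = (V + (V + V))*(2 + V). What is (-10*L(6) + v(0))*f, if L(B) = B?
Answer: -264/5 ≈ -52.800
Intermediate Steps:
v(V) = 3*V*(2 + V) (v(V) = (V + 2*V)*(2 + V) = (3*V)*(2 + V) = 3*V*(2 + V))
f = 22/25 (f = 44*(1/50) = 22/25 ≈ 0.88000)
(-10*L(6) + v(0))*f = (-10*6 + 3*0*(2 + 0))*(22/25) = (-60 + 3*0*2)*(22/25) = (-60 + 0)*(22/25) = -60*22/25 = -264/5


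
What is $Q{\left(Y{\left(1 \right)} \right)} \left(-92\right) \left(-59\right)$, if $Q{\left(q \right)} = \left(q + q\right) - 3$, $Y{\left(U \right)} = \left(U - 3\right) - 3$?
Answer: $-70564$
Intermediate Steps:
$Y{\left(U \right)} = -6 + U$ ($Y{\left(U \right)} = \left(-3 + U\right) - 3 = -6 + U$)
$Q{\left(q \right)} = -3 + 2 q$ ($Q{\left(q \right)} = 2 q - 3 = -3 + 2 q$)
$Q{\left(Y{\left(1 \right)} \right)} \left(-92\right) \left(-59\right) = \left(-3 + 2 \left(-6 + 1\right)\right) \left(-92\right) \left(-59\right) = \left(-3 + 2 \left(-5\right)\right) \left(-92\right) \left(-59\right) = \left(-3 - 10\right) \left(-92\right) \left(-59\right) = \left(-13\right) \left(-92\right) \left(-59\right) = 1196 \left(-59\right) = -70564$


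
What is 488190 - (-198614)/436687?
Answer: 213186425144/436687 ≈ 4.8819e+5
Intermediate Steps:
488190 - (-198614)/436687 = 488190 - 1*(-198614/436687) = 488190 + 198614/436687 = 213186425144/436687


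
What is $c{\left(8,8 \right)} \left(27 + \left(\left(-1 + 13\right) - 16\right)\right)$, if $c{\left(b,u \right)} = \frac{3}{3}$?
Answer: $23$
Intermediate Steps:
$c{\left(b,u \right)} = 1$ ($c{\left(b,u \right)} = 3 \cdot \frac{1}{3} = 1$)
$c{\left(8,8 \right)} \left(27 + \left(\left(-1 + 13\right) - 16\right)\right) = 1 \left(27 + \left(\left(-1 + 13\right) - 16\right)\right) = 1 \left(27 + \left(12 - 16\right)\right) = 1 \left(27 - 4\right) = 1 \cdot 23 = 23$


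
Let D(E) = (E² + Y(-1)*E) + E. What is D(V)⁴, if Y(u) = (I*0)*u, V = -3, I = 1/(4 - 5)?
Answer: 1296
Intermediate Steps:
I = -1 (I = 1/(-1) = -1)
Y(u) = 0 (Y(u) = (-1*0)*u = 0*u = 0)
D(E) = E + E² (D(E) = (E² + 0*E) + E = (E² + 0) + E = E² + E = E + E²)
D(V)⁴ = (-3*(1 - 3))⁴ = (-3*(-2))⁴ = 6⁴ = 1296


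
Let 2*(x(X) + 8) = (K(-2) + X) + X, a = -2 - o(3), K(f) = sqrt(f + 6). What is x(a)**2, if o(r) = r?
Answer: 144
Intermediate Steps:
K(f) = sqrt(6 + f)
a = -5 (a = -2 - 1*3 = -2 - 3 = -5)
x(X) = -7 + X (x(X) = -8 + ((sqrt(6 - 2) + X) + X)/2 = -8 + ((sqrt(4) + X) + X)/2 = -8 + ((2 + X) + X)/2 = -8 + (2 + 2*X)/2 = -8 + (1 + X) = -7 + X)
x(a)**2 = (-7 - 5)**2 = (-12)**2 = 144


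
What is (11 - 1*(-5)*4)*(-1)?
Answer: -31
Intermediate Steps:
(11 - 1*(-5)*4)*(-1) = (11 + 5*4)*(-1) = (11 + 20)*(-1) = 31*(-1) = -31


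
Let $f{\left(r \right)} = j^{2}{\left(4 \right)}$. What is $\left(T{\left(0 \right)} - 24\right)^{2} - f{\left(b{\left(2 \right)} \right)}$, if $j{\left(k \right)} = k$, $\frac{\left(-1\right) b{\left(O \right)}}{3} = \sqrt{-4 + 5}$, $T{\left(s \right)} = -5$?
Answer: $825$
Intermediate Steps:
$b{\left(O \right)} = -3$ ($b{\left(O \right)} = - 3 \sqrt{-4 + 5} = - 3 \sqrt{1} = \left(-3\right) 1 = -3$)
$f{\left(r \right)} = 16$ ($f{\left(r \right)} = 4^{2} = 16$)
$\left(T{\left(0 \right)} - 24\right)^{2} - f{\left(b{\left(2 \right)} \right)} = \left(-5 - 24\right)^{2} - 16 = \left(-29\right)^{2} - 16 = 841 - 16 = 825$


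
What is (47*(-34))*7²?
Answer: -78302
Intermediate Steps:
(47*(-34))*7² = -1598*49 = -78302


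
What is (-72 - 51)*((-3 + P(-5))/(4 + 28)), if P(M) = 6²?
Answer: -4059/32 ≈ -126.84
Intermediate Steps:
P(M) = 36
(-72 - 51)*((-3 + P(-5))/(4 + 28)) = (-72 - 51)*((-3 + 36)/(4 + 28)) = -4059/32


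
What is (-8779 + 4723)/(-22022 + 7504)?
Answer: 2028/7259 ≈ 0.27938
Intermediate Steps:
(-8779 + 4723)/(-22022 + 7504) = -4056/(-14518) = -4056*(-1/14518) = 2028/7259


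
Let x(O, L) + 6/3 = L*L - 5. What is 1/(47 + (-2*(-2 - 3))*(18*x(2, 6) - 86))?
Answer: 1/4407 ≈ 0.00022691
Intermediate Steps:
x(O, L) = -7 + L² (x(O, L) = -2 + (L*L - 5) = -2 + (L² - 5) = -2 + (-5 + L²) = -7 + L²)
1/(47 + (-2*(-2 - 3))*(18*x(2, 6) - 86)) = 1/(47 + (-2*(-2 - 3))*(18*(-7 + 6²) - 86)) = 1/(47 + (-2*(-5))*(18*(-7 + 36) - 86)) = 1/(47 + 10*(18*29 - 86)) = 1/(47 + 10*(522 - 86)) = 1/(47 + 10*436) = 1/(47 + 4360) = 1/4407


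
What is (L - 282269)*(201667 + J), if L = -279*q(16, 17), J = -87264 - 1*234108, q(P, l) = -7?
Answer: 33555226780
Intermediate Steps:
J = -321372 (J = -87264 - 234108 = -321372)
L = 1953 (L = -279*(-7) = 1953)
(L - 282269)*(201667 + J) = (1953 - 282269)*(201667 - 321372) = -280316*(-119705) = 33555226780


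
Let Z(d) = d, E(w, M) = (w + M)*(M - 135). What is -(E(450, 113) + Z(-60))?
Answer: 12446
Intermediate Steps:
E(w, M) = (-135 + M)*(M + w) (E(w, M) = (M + w)*(-135 + M) = (-135 + M)*(M + w))
-(E(450, 113) + Z(-60)) = -((113² - 135*113 - 135*450 + 113*450) - 60) = -((12769 - 15255 - 60750 + 50850) - 60) = -(-12386 - 60) = -1*(-12446) = 12446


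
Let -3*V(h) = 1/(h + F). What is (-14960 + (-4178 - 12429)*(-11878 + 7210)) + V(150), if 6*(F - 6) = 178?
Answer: 43171129411/557 ≈ 7.7507e+7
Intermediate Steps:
F = 107/3 (F = 6 + (⅙)*178 = 6 + 89/3 = 107/3 ≈ 35.667)
V(h) = -1/(3*(107/3 + h)) (V(h) = -1/(3*(h + 107/3)) = -1/(3*(107/3 + h)))
(-14960 + (-4178 - 12429)*(-11878 + 7210)) + V(150) = (-14960 + (-4178 - 12429)*(-11878 + 7210)) - 1/(107 + 3*150) = (-14960 - 16607*(-4668)) - 1/(107 + 450) = (-14960 + 77521476) - 1/557 = 77506516 - 1*1/557 = 77506516 - 1/557 = 43171129411/557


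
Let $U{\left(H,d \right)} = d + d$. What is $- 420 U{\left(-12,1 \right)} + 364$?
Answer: $-476$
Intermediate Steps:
$U{\left(H,d \right)} = 2 d$
$- 420 U{\left(-12,1 \right)} + 364 = - 420 \cdot 2 \cdot 1 + 364 = \left(-420\right) 2 + 364 = -840 + 364 = -476$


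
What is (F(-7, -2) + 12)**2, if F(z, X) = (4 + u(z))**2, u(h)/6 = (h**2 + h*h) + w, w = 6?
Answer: 155548204816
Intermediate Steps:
u(h) = 36 + 12*h**2 (u(h) = 6*((h**2 + h*h) + 6) = 6*((h**2 + h**2) + 6) = 6*(2*h**2 + 6) = 6*(6 + 2*h**2) = 36 + 12*h**2)
F(z, X) = (40 + 12*z**2)**2 (F(z, X) = (4 + (36 + 12*z**2))**2 = (40 + 12*z**2)**2)
(F(-7, -2) + 12)**2 = (16*(10 + 3*(-7)**2)**2 + 12)**2 = (16*(10 + 3*49)**2 + 12)**2 = (16*(10 + 147)**2 + 12)**2 = (16*157**2 + 12)**2 = (16*24649 + 12)**2 = (394384 + 12)**2 = 394396**2 = 155548204816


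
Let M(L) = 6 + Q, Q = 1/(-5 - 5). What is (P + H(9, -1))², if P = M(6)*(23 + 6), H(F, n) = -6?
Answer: 2725801/100 ≈ 27258.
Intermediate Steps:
Q = -⅒ (Q = 1/(-10) = -⅒ ≈ -0.10000)
M(L) = 59/10 (M(L) = 6 - ⅒ = 59/10)
P = 1711/10 (P = 59*(23 + 6)/10 = (59/10)*29 = 1711/10 ≈ 171.10)
(P + H(9, -1))² = (1711/10 - 6)² = (1651/10)² = 2725801/100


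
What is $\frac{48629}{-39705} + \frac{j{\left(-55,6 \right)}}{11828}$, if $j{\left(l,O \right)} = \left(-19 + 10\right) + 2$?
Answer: $- \frac{575461747}{469630740} \approx -1.2253$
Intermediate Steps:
$j{\left(l,O \right)} = -7$ ($j{\left(l,O \right)} = -9 + 2 = -7$)
$\frac{48629}{-39705} + \frac{j{\left(-55,6 \right)}}{11828} = \frac{48629}{-39705} - \frac{7}{11828} = 48629 \left(- \frac{1}{39705}\right) - \frac{7}{11828} = - \frac{48629}{39705} - \frac{7}{11828} = - \frac{575461747}{469630740}$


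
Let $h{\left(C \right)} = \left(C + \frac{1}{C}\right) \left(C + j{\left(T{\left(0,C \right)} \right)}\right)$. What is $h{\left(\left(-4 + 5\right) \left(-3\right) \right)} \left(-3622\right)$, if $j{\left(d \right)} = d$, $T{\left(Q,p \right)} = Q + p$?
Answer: $-72440$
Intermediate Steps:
$h{\left(C \right)} = 2 C \left(C + \frac{1}{C}\right)$ ($h{\left(C \right)} = \left(C + \frac{1}{C}\right) \left(C + \left(0 + C\right)\right) = \left(C + \frac{1}{C}\right) \left(C + C\right) = \left(C + \frac{1}{C}\right) 2 C = 2 C \left(C + \frac{1}{C}\right)$)
$h{\left(\left(-4 + 5\right) \left(-3\right) \right)} \left(-3622\right) = \left(2 + 2 \left(\left(-4 + 5\right) \left(-3\right)\right)^{2}\right) \left(-3622\right) = \left(2 + 2 \left(1 \left(-3\right)\right)^{2}\right) \left(-3622\right) = \left(2 + 2 \left(-3\right)^{2}\right) \left(-3622\right) = \left(2 + 2 \cdot 9\right) \left(-3622\right) = \left(2 + 18\right) \left(-3622\right) = 20 \left(-3622\right) = -72440$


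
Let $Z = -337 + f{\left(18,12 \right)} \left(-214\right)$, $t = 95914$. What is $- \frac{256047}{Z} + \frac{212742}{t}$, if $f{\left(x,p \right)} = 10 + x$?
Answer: $\frac{12952468038}{303519853} \approx 42.674$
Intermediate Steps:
$Z = -6329$ ($Z = -337 + \left(10 + 18\right) \left(-214\right) = -337 + 28 \left(-214\right) = -337 - 5992 = -6329$)
$- \frac{256047}{Z} + \frac{212742}{t} = - \frac{256047}{-6329} + \frac{212742}{95914} = \left(-256047\right) \left(- \frac{1}{6329}\right) + 212742 \cdot \frac{1}{95914} = \frac{256047}{6329} + \frac{106371}{47957} = \frac{12952468038}{303519853}$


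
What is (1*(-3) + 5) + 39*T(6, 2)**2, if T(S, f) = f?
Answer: 158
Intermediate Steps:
(1*(-3) + 5) + 39*T(6, 2)**2 = (1*(-3) + 5) + 39*2**2 = (-3 + 5) + 39*4 = 2 + 156 = 158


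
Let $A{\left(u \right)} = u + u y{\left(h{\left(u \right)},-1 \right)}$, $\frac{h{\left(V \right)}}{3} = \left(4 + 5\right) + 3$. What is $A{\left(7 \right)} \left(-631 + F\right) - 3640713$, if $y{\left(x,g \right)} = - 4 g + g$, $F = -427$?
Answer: $-3670337$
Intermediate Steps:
$h{\left(V \right)} = 36$ ($h{\left(V \right)} = 3 \left(\left(4 + 5\right) + 3\right) = 3 \left(9 + 3\right) = 3 \cdot 12 = 36$)
$y{\left(x,g \right)} = - 3 g$
$A{\left(u \right)} = 4 u$ ($A{\left(u \right)} = u + u \left(\left(-3\right) \left(-1\right)\right) = u + u 3 = u + 3 u = 4 u$)
$A{\left(7 \right)} \left(-631 + F\right) - 3640713 = 4 \cdot 7 \left(-631 - 427\right) - 3640713 = 28 \left(-1058\right) - 3640713 = -29624 - 3640713 = -3670337$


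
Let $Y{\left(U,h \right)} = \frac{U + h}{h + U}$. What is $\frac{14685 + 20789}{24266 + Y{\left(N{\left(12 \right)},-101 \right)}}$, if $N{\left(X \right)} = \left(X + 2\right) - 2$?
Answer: $\frac{35474}{24267} \approx 1.4618$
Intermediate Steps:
$N{\left(X \right)} = X$ ($N{\left(X \right)} = \left(2 + X\right) - 2 = X$)
$Y{\left(U,h \right)} = 1$ ($Y{\left(U,h \right)} = \frac{U + h}{U + h} = 1$)
$\frac{14685 + 20789}{24266 + Y{\left(N{\left(12 \right)},-101 \right)}} = \frac{14685 + 20789}{24266 + 1} = \frac{35474}{24267}$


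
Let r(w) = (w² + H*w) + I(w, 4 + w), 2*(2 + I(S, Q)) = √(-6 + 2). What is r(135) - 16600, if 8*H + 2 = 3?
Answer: 13119/8 + I ≈ 1639.9 + 1.0*I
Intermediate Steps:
H = ⅛ (H = -¼ + (⅛)*3 = -¼ + 3/8 = ⅛ ≈ 0.12500)
I(S, Q) = -2 + I (I(S, Q) = -2 + √(-6 + 2)/2 = -2 + √(-4)/2 = -2 + (2*I)/2 = -2 + I)
r(w) = -2 + I + w² + w/8 (r(w) = (w² + w/8) + (-2 + I) = -2 + I + w² + w/8)
r(135) - 16600 = (-2 + I + 135² + (⅛)*135) - 16600 = (-2 + I + 18225 + 135/8) - 16600 = (145919/8 + I) - 16600 = 13119/8 + I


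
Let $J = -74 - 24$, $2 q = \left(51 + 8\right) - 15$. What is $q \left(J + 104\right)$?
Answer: $132$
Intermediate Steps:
$q = 22$ ($q = \frac{\left(51 + 8\right) - 15}{2} = \frac{59 - 15}{2} = \frac{1}{2} \cdot 44 = 22$)
$J = -98$ ($J = -74 - 24 = -98$)
$q \left(J + 104\right) = 22 \left(-98 + 104\right) = 22 \cdot 6 = 132$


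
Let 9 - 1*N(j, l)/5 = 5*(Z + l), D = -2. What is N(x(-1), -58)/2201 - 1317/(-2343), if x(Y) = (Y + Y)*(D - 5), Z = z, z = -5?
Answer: 31429/24211 ≈ 1.2981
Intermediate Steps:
Z = -5
x(Y) = -14*Y (x(Y) = (Y + Y)*(-2 - 5) = (2*Y)*(-7) = -14*Y)
N(j, l) = 170 - 25*l (N(j, l) = 45 - 25*(-5 + l) = 45 - 5*(-25 + 5*l) = 45 + (125 - 25*l) = 170 - 25*l)
N(x(-1), -58)/2201 - 1317/(-2343) = (170 - 25*(-58))/2201 - 1317/(-2343) = (170 + 1450)*(1/2201) - 1317*(-1/2343) = 1620*(1/2201) + 439/781 = 1620/2201 + 439/781 = 31429/24211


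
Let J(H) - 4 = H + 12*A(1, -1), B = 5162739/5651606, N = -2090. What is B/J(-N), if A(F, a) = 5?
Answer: 1720913/4057853108 ≈ 0.00042409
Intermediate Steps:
B = 5162739/5651606 (B = 5162739*(1/5651606) = 5162739/5651606 ≈ 0.91350)
J(H) = 64 + H (J(H) = 4 + (H + 12*5) = 4 + (H + 60) = 4 + (60 + H) = 64 + H)
B/J(-N) = 5162739/(5651606*(64 - 1*(-2090))) = 5162739/(5651606*(64 + 2090)) = (5162739/5651606)/2154 = (5162739/5651606)*(1/2154) = 1720913/4057853108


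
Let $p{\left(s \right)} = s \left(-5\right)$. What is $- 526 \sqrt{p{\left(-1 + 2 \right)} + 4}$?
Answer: $- 526 i \approx - 526.0 i$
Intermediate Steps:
$p{\left(s \right)} = - 5 s$
$- 526 \sqrt{p{\left(-1 + 2 \right)} + 4} = - 526 \sqrt{- 5 \left(-1 + 2\right) + 4} = - 526 \sqrt{\left(-5\right) 1 + 4} = - 526 \sqrt{-5 + 4} = - 526 \sqrt{-1} = - 526 i$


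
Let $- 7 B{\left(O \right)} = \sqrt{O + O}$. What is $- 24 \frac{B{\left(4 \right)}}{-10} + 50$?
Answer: $50 - \frac{24 \sqrt{2}}{35} \approx 49.03$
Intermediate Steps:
$B{\left(O \right)} = - \frac{\sqrt{2} \sqrt{O}}{7}$ ($B{\left(O \right)} = - \frac{\sqrt{O + O}}{7} = - \frac{\sqrt{2 O}}{7} = - \frac{\sqrt{2} \sqrt{O}}{7}$)
$- 24 \frac{B{\left(4 \right)}}{-10} + 50 = - 24 \frac{\left(- \frac{1}{7}\right) \sqrt{2} \sqrt{4}}{-10} + 50 = - 24 \left(- \frac{1}{7}\right) \sqrt{2} \cdot 2 \left(- \frac{1}{10}\right) + 50 = - 24 - \frac{2 \sqrt{2}}{7} \left(- \frac{1}{10}\right) + 50 = - 24 \frac{\sqrt{2}}{35} + 50 = - \frac{24 \sqrt{2}}{35} + 50 = 50 - \frac{24 \sqrt{2}}{35}$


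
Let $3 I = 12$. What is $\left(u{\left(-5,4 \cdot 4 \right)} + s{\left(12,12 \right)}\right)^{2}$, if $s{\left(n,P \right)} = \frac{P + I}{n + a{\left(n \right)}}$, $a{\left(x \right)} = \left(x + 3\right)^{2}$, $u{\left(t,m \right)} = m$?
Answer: $\frac{14500864}{56169} \approx 258.17$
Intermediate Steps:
$a{\left(x \right)} = \left(3 + x\right)^{2}$
$I = 4$ ($I = \frac{1}{3} \cdot 12 = 4$)
$s{\left(n,P \right)} = \frac{4 + P}{n + \left(3 + n\right)^{2}}$ ($s{\left(n,P \right)} = \frac{P + 4}{n + \left(3 + n\right)^{2}} = \frac{4 + P}{n + \left(3 + n\right)^{2}}$)
$\left(u{\left(-5,4 \cdot 4 \right)} + s{\left(12,12 \right)}\right)^{2} = \left(4 \cdot 4 + \frac{4 + 12}{12 + \left(3 + 12\right)^{2}}\right)^{2} = \left(16 + \frac{1}{12 + 15^{2}} \cdot 16\right)^{2} = \left(16 + \frac{1}{12 + 225} \cdot 16\right)^{2} = \left(16 + \frac{1}{237} \cdot 16\right)^{2} = \left(16 + \frac{16}{237}\right)^{2} = \left(\frac{3808}{237}\right)^{2} = \frac{14500864}{56169}$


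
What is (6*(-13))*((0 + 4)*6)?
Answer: -1872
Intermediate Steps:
(6*(-13))*((0 + 4)*6) = -312*6 = -78*24 = -1872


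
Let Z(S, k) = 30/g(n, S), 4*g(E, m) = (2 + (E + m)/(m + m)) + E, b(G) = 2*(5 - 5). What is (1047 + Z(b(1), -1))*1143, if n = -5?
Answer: 1196721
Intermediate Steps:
b(G) = 0 (b(G) = 2*0 = 0)
g(E, m) = ½ + E/4 + (E + m)/(8*m) (g(E, m) = ((2 + (E + m)/(m + m)) + E)/4 = ((2 + (E + m)/((2*m))) + E)/4 = ((2 + (E + m)*(1/(2*m))) + E)/4 = ((2 + (E + m)/(2*m)) + E)/4 = (2 + E + (E + m)/(2*m))/4 = ½ + E/4 + (E + m)/(8*m))
Z(S, k) = 240*S/(-5 - 5*S) (Z(S, k) = 30/(((-5 + S*(5 + 2*(-5)))/(8*S))) = 30/(((-5 + S*(5 - 10))/(8*S))) = 30/(((-5 + S*(-5))/(8*S))) = 30/(((-5 - 5*S)/(8*S))) = 30*(8*S/(-5 - 5*S)) = 240*S/(-5 - 5*S))
(1047 + Z(b(1), -1))*1143 = (1047 - 48*0/(1 + 0))*1143 = (1047 - 48*0/1)*1143 = (1047 - 48*0*1)*1143 = (1047 + 0)*1143 = 1047*1143 = 1196721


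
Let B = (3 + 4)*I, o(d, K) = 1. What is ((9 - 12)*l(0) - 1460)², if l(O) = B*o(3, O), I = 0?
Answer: 2131600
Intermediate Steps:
B = 0 (B = (3 + 4)*0 = 7*0 = 0)
l(O) = 0 (l(O) = 0*1 = 0)
((9 - 12)*l(0) - 1460)² = ((9 - 12)*0 - 1460)² = (-3*0 - 1460)² = (0 - 1460)² = (-1460)² = 2131600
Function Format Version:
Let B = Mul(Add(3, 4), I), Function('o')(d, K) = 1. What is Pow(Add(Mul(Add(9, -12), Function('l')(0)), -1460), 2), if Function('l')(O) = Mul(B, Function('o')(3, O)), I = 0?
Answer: 2131600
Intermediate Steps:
B = 0 (B = Mul(Add(3, 4), 0) = Mul(7, 0) = 0)
Function('l')(O) = 0 (Function('l')(O) = Mul(0, 1) = 0)
Pow(Add(Mul(Add(9, -12), Function('l')(0)), -1460), 2) = Pow(Add(Mul(Add(9, -12), 0), -1460), 2) = Pow(Add(Mul(-3, 0), -1460), 2) = Pow(Add(0, -1460), 2) = Pow(-1460, 2) = 2131600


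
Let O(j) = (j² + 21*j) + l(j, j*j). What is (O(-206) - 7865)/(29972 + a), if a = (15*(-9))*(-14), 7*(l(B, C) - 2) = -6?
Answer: 211723/223034 ≈ 0.94929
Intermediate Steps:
l(B, C) = 8/7 (l(B, C) = 2 + (⅐)*(-6) = 2 - 6/7 = 8/7)
a = 1890 (a = -135*(-14) = 1890)
O(j) = 8/7 + j² + 21*j (O(j) = (j² + 21*j) + 8/7 = 8/7 + j² + 21*j)
(O(-206) - 7865)/(29972 + a) = ((8/7 + (-206)² + 21*(-206)) - 7865)/(29972 + 1890) = ((8/7 + 42436 - 4326) - 7865)/31862 = (266778/7 - 7865)*(1/31862) = (211723/7)*(1/31862) = 211723/223034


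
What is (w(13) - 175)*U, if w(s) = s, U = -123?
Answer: 19926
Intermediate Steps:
(w(13) - 175)*U = (13 - 175)*(-123) = -162*(-123) = 19926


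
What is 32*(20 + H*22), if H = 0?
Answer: 640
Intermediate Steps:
32*(20 + H*22) = 32*(20 + 0*22) = 32*(20 + 0) = 32*20 = 640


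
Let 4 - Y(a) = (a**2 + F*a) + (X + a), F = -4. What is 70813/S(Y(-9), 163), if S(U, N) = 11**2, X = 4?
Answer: 70813/121 ≈ 585.23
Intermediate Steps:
Y(a) = -a**2 + 3*a (Y(a) = 4 - ((a**2 - 4*a) + (4 + a)) = 4 - (4 + a**2 - 3*a) = 4 + (-4 - a**2 + 3*a) = -a**2 + 3*a)
S(U, N) = 121
70813/S(Y(-9), 163) = 70813/121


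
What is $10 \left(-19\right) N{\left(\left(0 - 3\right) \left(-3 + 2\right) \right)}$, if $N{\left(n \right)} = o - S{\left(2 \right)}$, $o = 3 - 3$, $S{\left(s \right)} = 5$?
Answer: $950$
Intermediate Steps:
$o = 0$
$N{\left(n \right)} = -5$ ($N{\left(n \right)} = 0 - 5 = -5$)
$10 \left(-19\right) N{\left(\left(0 - 3\right) \left(-3 + 2\right) \right)} = 10 \left(-19\right) \left(-5\right) = \left(-190\right) \left(-5\right) = 950$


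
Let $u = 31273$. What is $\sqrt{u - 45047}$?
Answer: $i \sqrt{13774} \approx 117.36 i$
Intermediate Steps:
$\sqrt{u - 45047} = \sqrt{31273 - 45047} = \sqrt{-13774} = i \sqrt{13774}$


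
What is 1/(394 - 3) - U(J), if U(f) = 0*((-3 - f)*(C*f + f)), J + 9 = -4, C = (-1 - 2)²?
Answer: 1/391 ≈ 0.0025575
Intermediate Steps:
C = 9 (C = (-3)² = 9)
J = -13 (J = -9 - 4 = -13)
U(f) = 0 (U(f) = 0*((-3 - f)*(9*f + f)) = 0*((-3 - f)*(10*f)) = 0*(10*f*(-3 - f)) = 0)
1/(394 - 3) - U(J) = 1/(394 - 3) - 1*0 = 1/391 + 0 = 1/391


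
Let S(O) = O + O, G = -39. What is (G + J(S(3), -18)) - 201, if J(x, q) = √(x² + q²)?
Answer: -240 + 6*√10 ≈ -221.03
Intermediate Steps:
S(O) = 2*O
J(x, q) = √(q² + x²)
(G + J(S(3), -18)) - 201 = (-39 + √((-18)² + (2*3)²)) - 201 = (-39 + √(324 + 6²)) - 201 = (-39 + √(324 + 36)) - 201 = (-39 + √360) - 201 = (-39 + 6*√10) - 201 = -240 + 6*√10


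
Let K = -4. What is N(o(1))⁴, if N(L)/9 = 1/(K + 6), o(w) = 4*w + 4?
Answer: 6561/16 ≈ 410.06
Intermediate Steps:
o(w) = 4 + 4*w
N(L) = 9/2 (N(L) = 9/(-4 + 6) = 9/2)
N(o(1))⁴ = (9/2)⁴ = 6561/16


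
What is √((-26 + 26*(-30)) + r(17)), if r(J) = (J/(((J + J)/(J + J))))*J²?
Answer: 37*√3 ≈ 64.086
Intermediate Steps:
r(J) = J³ (r(J) = (J/(((2*J)/((2*J)))))*J² = (J/(((2*J)*(1/(2*J)))))*J² = (J/1)*J² = (J*1)*J² = J*J² = J³)
√((-26 + 26*(-30)) + r(17)) = √((-26 + 26*(-30)) + 17³) = √((-26 - 780) + 4913) = √(-806 + 4913) = √4107 = 37*√3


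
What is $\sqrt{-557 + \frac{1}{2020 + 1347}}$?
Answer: $\frac{i \sqrt{6314532406}}{3367} \approx 23.601 i$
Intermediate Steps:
$\sqrt{-557 + \frac{1}{2020 + 1347}} = \sqrt{-557 + \frac{1}{3367}} = \sqrt{- \frac{1875418}{3367}} = \frac{i \sqrt{6314532406}}{3367}$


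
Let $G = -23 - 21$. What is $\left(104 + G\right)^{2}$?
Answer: $3600$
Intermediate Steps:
$G = -44$
$\left(104 + G\right)^{2} = \left(104 - 44\right)^{2} = 60^{2} = 3600$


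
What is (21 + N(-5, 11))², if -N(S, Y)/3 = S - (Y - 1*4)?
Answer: 3249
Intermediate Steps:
N(S, Y) = -12 - 3*S + 3*Y (N(S, Y) = -3*(S - (Y - 1*4)) = -3*(S - (Y - 4)) = -3*(S - (-4 + Y)) = -3*(S + (4 - Y)) = -3*(4 + S - Y) = -12 - 3*S + 3*Y)
(21 + N(-5, 11))² = (21 + (-12 - 3*(-5) + 3*11))² = (21 + (-12 + 15 + 33))² = (21 + 36)² = 57² = 3249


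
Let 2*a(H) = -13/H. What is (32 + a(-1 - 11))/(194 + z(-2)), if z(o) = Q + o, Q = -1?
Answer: 781/4584 ≈ 0.17038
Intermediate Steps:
a(H) = -13/(2*H) (a(H) = (-13/H)/2 = -13/(2*H))
z(o) = -1 + o
(32 + a(-1 - 11))/(194 + z(-2)) = (32 - 13/(2*(-1 - 11)))/(194 + (-1 - 2)) = (32 - 13/2/(-12))/(194 - 3) = (32 - 13/2*(-1/12))/191 = (32 + 13/24)*(1/191) = (781/24)*(1/191) = 781/4584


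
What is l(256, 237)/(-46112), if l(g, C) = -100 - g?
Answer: 89/11528 ≈ 0.0077203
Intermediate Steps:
l(256, 237)/(-46112) = (-100 - 1*256)/(-46112) = (-100 - 256)*(-1/46112) = -356*(-1/46112) = 89/11528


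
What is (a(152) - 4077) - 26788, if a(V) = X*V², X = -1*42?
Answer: -1001233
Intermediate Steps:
X = -42
a(V) = -42*V²
(a(152) - 4077) - 26788 = (-42*152² - 4077) - 26788 = (-42*23104 - 4077) - 26788 = (-970368 - 4077) - 26788 = -974445 - 26788 = -1001233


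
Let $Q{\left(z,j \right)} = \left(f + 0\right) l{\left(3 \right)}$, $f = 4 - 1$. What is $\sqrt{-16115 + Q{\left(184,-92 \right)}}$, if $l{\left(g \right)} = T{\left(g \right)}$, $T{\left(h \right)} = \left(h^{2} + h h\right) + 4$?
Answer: $i \sqrt{16049} \approx 126.68 i$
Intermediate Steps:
$T{\left(h \right)} = 4 + 2 h^{2}$ ($T{\left(h \right)} = \left(h^{2} + h^{2}\right) + 4 = 2 h^{2} + 4 = 4 + 2 h^{2}$)
$l{\left(g \right)} = 4 + 2 g^{2}$
$f = 3$
$Q{\left(z,j \right)} = 66$ ($Q{\left(z,j \right)} = \left(3 + 0\right) \left(4 + 2 \cdot 3^{2}\right) = 3 \left(4 + 2 \cdot 9\right) = 3 \left(4 + 18\right) = 3 \cdot 22 = 66$)
$\sqrt{-16115 + Q{\left(184,-92 \right)}} = \sqrt{-16115 + 66} = \sqrt{-16049} = i \sqrt{16049}$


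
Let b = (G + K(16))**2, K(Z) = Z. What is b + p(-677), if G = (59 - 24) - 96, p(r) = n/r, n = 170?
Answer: 1370755/677 ≈ 2024.7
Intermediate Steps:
p(r) = 170/r
G = -61 (G = 35 - 96 = -61)
b = 2025 (b = (-61 + 16)**2 = (-45)**2 = 2025)
b + p(-677) = 2025 + 170/(-677) = 2025 + 170*(-1/677) = 2025 - 170/677 = 1370755/677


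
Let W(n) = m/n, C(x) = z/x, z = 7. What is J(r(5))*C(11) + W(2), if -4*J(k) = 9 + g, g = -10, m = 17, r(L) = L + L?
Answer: 381/44 ≈ 8.6591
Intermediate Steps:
r(L) = 2*L
C(x) = 7/x
W(n) = 17/n
J(k) = ¼ (J(k) = -(9 - 10)/4 = -¼*(-1) = ¼)
J(r(5))*C(11) + W(2) = (7/11)/4 + 17/2 = (7*(1/11))/4 + 17*(½) = (¼)*(7/11) + 17/2 = 7/44 + 17/2 = 381/44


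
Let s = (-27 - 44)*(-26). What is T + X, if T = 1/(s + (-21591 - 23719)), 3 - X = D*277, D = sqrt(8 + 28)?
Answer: -72106777/43464 ≈ -1659.0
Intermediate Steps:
D = 6 (D = sqrt(36) = 6)
s = 1846 (s = -71*(-26) = 1846)
X = -1659 (X = 3 - 6*277 = 3 - 1*1662 = 3 - 1662 = -1659)
T = -1/43464 (T = 1/(1846 + (-21591 - 23719)) = 1/(1846 - 45310) = 1/(-43464) = -1/43464 ≈ -2.3008e-5)
T + X = -1/43464 - 1659 = -72106777/43464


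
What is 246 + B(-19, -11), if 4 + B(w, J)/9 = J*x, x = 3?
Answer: -87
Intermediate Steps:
B(w, J) = -36 + 27*J (B(w, J) = -36 + 9*(J*3) = -36 + 9*(3*J) = -36 + 27*J)
246 + B(-19, -11) = 246 + (-36 + 27*(-11)) = 246 + (-36 - 297) = 246 - 333 = -87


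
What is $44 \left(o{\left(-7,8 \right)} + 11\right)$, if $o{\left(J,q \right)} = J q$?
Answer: $-1980$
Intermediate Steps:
$44 \left(o{\left(-7,8 \right)} + 11\right) = 44 \left(\left(-7\right) 8 + 11\right) = 44 \left(-56 + 11\right) = 44 \left(-45\right) = -1980$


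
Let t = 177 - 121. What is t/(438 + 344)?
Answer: 28/391 ≈ 0.071611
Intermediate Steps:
t = 56
t/(438 + 344) = 56/(438 + 344) = 56/782 = 56*(1/782) = 28/391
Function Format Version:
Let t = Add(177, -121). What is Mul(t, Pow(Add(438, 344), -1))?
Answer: Rational(28, 391) ≈ 0.071611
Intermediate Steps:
t = 56
Mul(t, Pow(Add(438, 344), -1)) = Mul(56, Pow(Add(438, 344), -1)) = Mul(56, Pow(782, -1)) = Mul(56, Rational(1, 782)) = Rational(28, 391)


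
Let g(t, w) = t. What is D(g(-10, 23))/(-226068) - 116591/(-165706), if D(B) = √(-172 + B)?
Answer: 116591/165706 - I*√182/226068 ≈ 0.7036 - 5.9676e-5*I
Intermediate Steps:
D(g(-10, 23))/(-226068) - 116591/(-165706) = √(-172 - 10)/(-226068) - 116591/(-165706) = √(-182)*(-1/226068) - 116591*(-1/165706) = (I*√182)*(-1/226068) + 116591/165706 = -I*√182/226068 + 116591/165706 = 116591/165706 - I*√182/226068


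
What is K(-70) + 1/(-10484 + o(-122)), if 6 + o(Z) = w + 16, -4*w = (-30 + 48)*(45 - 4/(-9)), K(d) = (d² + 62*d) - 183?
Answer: 8051587/21357 ≈ 377.00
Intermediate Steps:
K(d) = -183 + d² + 62*d
w = -409/2 (w = -(-30 + 48)*(45 - 4/(-9))/4 = -9*(45 - 4*(-⅑))/2 = -9*(45 + 4/9)/2 = -9*409/(2*9) = -¼*818 = -409/2 ≈ -204.50)
o(Z) = -389/2 (o(Z) = -6 + (-409/2 + 16) = -6 - 377/2 = -389/2)
K(-70) + 1/(-10484 + o(-122)) = (-183 + (-70)² + 62*(-70)) + 1/(-10484 - 389/2) = (-183 + 4900 - 4340) + 1/(-21357/2) = 377 - 2/21357 = 8051587/21357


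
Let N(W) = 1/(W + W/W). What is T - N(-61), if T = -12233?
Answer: -733979/60 ≈ -12233.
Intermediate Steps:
N(W) = 1/(1 + W) (N(W) = 1/(W + 1) = 1/(1 + W))
T - N(-61) = -12233 - 1/(1 - 61) = -12233 - 1/(-60) = -12233 - 1*(-1/60) = -12233 + 1/60 = -733979/60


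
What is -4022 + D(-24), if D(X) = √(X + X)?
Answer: -4022 + 4*I*√3 ≈ -4022.0 + 6.9282*I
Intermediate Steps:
D(X) = √2*√X (D(X) = √(2*X) = √2*√X)
-4022 + D(-24) = -4022 + √2*√(-24) = -4022 + √2*(2*I*√6) = -4022 + 4*I*√3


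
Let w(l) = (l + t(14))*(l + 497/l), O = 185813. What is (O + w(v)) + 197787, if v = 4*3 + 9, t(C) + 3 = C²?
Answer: 1179476/3 ≈ 3.9316e+5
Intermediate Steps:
t(C) = -3 + C²
v = 21 (v = 12 + 9 = 21)
w(l) = (193 + l)*(l + 497/l) (w(l) = (l + (-3 + 14²))*(l + 497/l) = (l + (-3 + 196))*(l + 497/l) = (l + 193)*(l + 497/l) = (193 + l)*(l + 497/l))
(O + w(v)) + 197787 = (185813 + (497 + 21² + 193*21 + 95921/21)) + 197787 = (185813 + (497 + 441 + 4053 + 95921*(1/21))) + 197787 = (185813 + (497 + 441 + 4053 + 13703/3)) + 197787 = (185813 + 28676/3) + 197787 = 586115/3 + 197787 = 1179476/3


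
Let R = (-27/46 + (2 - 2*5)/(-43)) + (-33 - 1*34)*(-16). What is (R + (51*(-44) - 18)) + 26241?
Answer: 49550085/1978 ≈ 25051.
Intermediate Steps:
R = 2119623/1978 (R = (-27*1/46 + (2 - 10)*(-1/43)) + (-33 - 34)*(-16) = (-27/46 - 8*(-1/43)) - 67*(-16) = (-27/46 + 8/43) + 1072 = -793/1978 + 1072 = 2119623/1978 ≈ 1071.6)
(R + (51*(-44) - 18)) + 26241 = (2119623/1978 + (51*(-44) - 18)) + 26241 = (2119623/1978 + (-2244 - 18)) + 26241 = (2119623/1978 - 2262) + 26241 = -2354613/1978 + 26241 = 49550085/1978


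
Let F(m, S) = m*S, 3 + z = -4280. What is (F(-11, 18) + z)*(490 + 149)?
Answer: -2863359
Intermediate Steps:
z = -4283 (z = -3 - 4280 = -4283)
F(m, S) = S*m
(F(-11, 18) + z)*(490 + 149) = (18*(-11) - 4283)*(490 + 149) = (-198 - 4283)*639 = -4481*639 = -2863359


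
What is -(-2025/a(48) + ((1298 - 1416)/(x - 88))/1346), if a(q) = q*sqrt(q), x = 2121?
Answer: 59/1368209 + 225*sqrt(3)/64 ≈ 6.0893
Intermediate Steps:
a(q) = q**(3/2)
-(-2025/a(48) + ((1298 - 1416)/(x - 88))/1346) = -(-2025*sqrt(3)/576 + ((1298 - 1416)/(2121 - 88))/1346) = -(-2025*sqrt(3)/576 - 118/2033*(1/1346)) = -(-225*sqrt(3)/64 - 118*1/2033*(1/1346)) = -(-225*sqrt(3)/64 - 118/2033*1/1346) = -(-225*sqrt(3)/64 - 59/1368209) = -(-59/1368209 - 225*sqrt(3)/64) = 59/1368209 + 225*sqrt(3)/64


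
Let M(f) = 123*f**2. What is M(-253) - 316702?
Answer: 7556405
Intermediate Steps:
M(-253) - 316702 = 123*(-253)**2 - 316702 = 123*64009 - 316702 = 7873107 - 316702 = 7556405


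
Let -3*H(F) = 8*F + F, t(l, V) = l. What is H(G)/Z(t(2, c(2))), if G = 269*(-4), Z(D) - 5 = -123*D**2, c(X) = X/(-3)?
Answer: -3228/487 ≈ -6.6283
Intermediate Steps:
c(X) = -X/3 (c(X) = X*(-1/3) = -X/3)
Z(D) = 5 - 123*D**2
G = -1076
H(F) = -3*F (H(F) = -(8*F + F)/3 = -3*F)
H(G)/Z(t(2, c(2))) = (-3*(-1076))/(5 - 123*2**2) = 3228/(5 - 123*4) = 3228/(5 - 492) = 3228/(-487) = 3228*(-1/487) = -3228/487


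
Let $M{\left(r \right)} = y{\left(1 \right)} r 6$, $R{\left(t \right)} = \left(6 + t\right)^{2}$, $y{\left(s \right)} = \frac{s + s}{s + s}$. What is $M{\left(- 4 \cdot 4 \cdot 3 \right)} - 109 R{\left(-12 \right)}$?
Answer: $-4212$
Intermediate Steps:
$y{\left(s \right)} = 1$ ($y{\left(s \right)} = \frac{2 s}{2 s} = 2 s \frac{1}{2 s} = 1$)
$M{\left(r \right)} = 6 r$ ($M{\left(r \right)} = 1 r 6 = r 6 = 6 r$)
$M{\left(- 4 \cdot 4 \cdot 3 \right)} - 109 R{\left(-12 \right)} = 6 \left(- 4 \cdot 4 \cdot 3\right) - 109 \left(6 - 12\right)^{2} = 6 \left(\left(-4\right) 12\right) - 109 \left(-6\right)^{2} = 6 \left(-48\right) - 3924 = -288 - 3924 = -4212$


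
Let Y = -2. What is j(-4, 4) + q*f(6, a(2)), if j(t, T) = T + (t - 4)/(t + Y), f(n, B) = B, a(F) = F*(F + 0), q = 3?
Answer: 52/3 ≈ 17.333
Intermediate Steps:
a(F) = F**2 (a(F) = F*F = F**2)
j(t, T) = T + (-4 + t)/(-2 + t) (j(t, T) = T + (t - 4)/(t - 2) = T + (-4 + t)/(-2 + t))
j(-4, 4) + q*f(6, a(2)) = (-4 - 4 - 2*4 + 4*(-4))/(-2 - 4) + 3*2**2 = (-4 - 4 - 8 - 16)/(-6) + 3*4 = -1/6*(-32) + 12 = 16/3 + 12 = 52/3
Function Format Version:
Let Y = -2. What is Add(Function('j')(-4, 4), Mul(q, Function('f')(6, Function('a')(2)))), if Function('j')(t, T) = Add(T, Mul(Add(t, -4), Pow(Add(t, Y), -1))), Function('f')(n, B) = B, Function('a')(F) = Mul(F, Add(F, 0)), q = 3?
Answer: Rational(52, 3) ≈ 17.333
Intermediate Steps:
Function('a')(F) = Pow(F, 2) (Function('a')(F) = Mul(F, F) = Pow(F, 2))
Function('j')(t, T) = Add(T, Mul(Pow(Add(-2, t), -1), Add(-4, t))) (Function('j')(t, T) = Add(T, Mul(Add(t, -4), Pow(Add(t, -2), -1))) = Add(T, Mul(Add(-4, t), Pow(Add(-2, t), -1))) = Add(T, Mul(Pow(Add(-2, t), -1), Add(-4, t))))
Add(Function('j')(-4, 4), Mul(q, Function('f')(6, Function('a')(2)))) = Add(Mul(Pow(Add(-2, -4), -1), Add(-4, -4, Mul(-2, 4), Mul(4, -4))), Mul(3, Pow(2, 2))) = Add(Mul(Pow(-6, -1), Add(-4, -4, -8, -16)), Mul(3, 4)) = Add(Mul(Rational(-1, 6), -32), 12) = Add(Rational(16, 3), 12) = Rational(52, 3)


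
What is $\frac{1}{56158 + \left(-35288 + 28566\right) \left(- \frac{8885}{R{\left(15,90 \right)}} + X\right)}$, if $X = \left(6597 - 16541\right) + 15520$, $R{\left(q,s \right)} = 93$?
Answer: $- \frac{93}{3420866432} \approx -2.7186 \cdot 10^{-8}$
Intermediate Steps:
$X = 5576$ ($X = -9944 + 15520 = 5576$)
$\frac{1}{56158 + \left(-35288 + 28566\right) \left(- \frac{8885}{R{\left(15,90 \right)}} + X\right)} = \frac{1}{56158 + \left(-35288 + 28566\right) \left(- \frac{8885}{93} + 5576\right)} = \frac{1}{56158 - 6722 \left(\left(-8885\right) \frac{1}{93} + 5576\right)} = \frac{1}{56158 - 6722 \left(- \frac{8885}{93} + 5576\right)} = \frac{1}{56158 - \frac{3426089126}{93}} = \frac{1}{- \frac{3420866432}{93}} = - \frac{93}{3420866432}$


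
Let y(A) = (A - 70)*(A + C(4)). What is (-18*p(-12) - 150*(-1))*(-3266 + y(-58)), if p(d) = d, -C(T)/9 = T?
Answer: 3208356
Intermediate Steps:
C(T) = -9*T
y(A) = (-70 + A)*(-36 + A) (y(A) = (A - 70)*(A - 9*4) = (-70 + A)*(A - 36) = (-70 + A)*(-36 + A))
(-18*p(-12) - 150*(-1))*(-3266 + y(-58)) = (-18*(-12) - 150*(-1))*(-3266 + (2520 + (-58)² - 106*(-58))) = (216 - 75*(-2))*(-3266 + (2520 + 3364 + 6148)) = (216 + 150)*(-3266 + 12032) = 366*8766 = 3208356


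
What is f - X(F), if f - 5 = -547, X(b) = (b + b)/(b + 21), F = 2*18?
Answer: -10322/19 ≈ -543.26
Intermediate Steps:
F = 36
X(b) = 2*b/(21 + b) (X(b) = (2*b)/(21 + b) = 2*b/(21 + b))
f = -542 (f = 5 - 547 = -542)
f - X(F) = -542 - 2*36/(21 + 36) = -542 - 2*36/57 = -542 - 1*24/19 = -542 - 24/19 = -10322/19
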